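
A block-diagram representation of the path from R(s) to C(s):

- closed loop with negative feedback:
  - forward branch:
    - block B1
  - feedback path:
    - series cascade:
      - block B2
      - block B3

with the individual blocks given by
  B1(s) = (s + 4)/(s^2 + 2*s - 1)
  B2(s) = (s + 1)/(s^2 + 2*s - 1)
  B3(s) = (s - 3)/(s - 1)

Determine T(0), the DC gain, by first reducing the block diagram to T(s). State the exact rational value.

Reducing step by step:

1. combine B2, B3 in series gives (s^2 - 2*s - 3)/(s^3 + s^2 - 3*s + 1)
2. apply the feedback formula to B1, (B2*B3) gives (s^4 + 5*s^3 + s^2 - 11*s + 4)/(s^5 + 3*s^4 - s^3 - 4*s^2 - 6*s - 13)
The step-2 result is T(s). Setting s = 0: T(0) = 4/(-13) = -4/13.

Answer: -4/13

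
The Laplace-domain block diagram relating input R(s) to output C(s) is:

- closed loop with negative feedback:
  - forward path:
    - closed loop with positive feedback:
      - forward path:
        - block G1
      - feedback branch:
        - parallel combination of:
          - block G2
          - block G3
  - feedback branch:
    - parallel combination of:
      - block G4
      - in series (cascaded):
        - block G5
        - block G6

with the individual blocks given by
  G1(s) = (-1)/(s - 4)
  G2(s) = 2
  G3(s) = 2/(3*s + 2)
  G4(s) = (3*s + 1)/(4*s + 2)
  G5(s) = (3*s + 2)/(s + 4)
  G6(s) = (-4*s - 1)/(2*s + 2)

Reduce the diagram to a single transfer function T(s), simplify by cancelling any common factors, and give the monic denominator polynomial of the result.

Reducing step by step:

[1] parallel reduction of G2, G3 = (6*s + 6)/(3*s + 2)
[2] close the feedback loop around G1, (G2+G3) = (-3*s - 2)/(3*s^2 - 4*s - 2)
[3] multiply G5, G6 (series) = (-12*s^2 - 11*s - 2)/(2*s^2 + 10*s + 8)
[4] combine G4, (G5*G6) in parallel = (-21*s^3 - 18*s^2 + 2*s + 2)/(4*s^3 + 22*s^2 + 26*s + 8)
[5] collapse the loop ([G1/(1-G1*(G2+G3))] forward, (G4+(G5*G6)) return) = (-12*s^4 - 74*s^3 - 122*s^2 - 76*s - 16)/(12*s^5 + 113*s^4 + 78*s^3 - 94*s^2 - 94*s - 20)
Step 5 gives the fully reduced T(s), with no common factor left to cancel. The denominator's leading coefficient is 12, so divide each of its coefficients by 12 to get the monic form.

Answer: s^5 + 113*s^4/12 + 13*s^3/2 - 47*s^2/6 - 47*s/6 - 5/3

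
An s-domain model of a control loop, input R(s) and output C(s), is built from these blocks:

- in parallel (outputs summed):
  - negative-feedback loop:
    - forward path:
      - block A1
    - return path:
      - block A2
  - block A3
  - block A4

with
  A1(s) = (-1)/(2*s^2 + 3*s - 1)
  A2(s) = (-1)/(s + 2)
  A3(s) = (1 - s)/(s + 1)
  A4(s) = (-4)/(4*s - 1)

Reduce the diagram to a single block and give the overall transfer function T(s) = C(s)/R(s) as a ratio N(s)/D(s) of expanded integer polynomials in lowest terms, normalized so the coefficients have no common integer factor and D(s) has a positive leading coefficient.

First reduce the diagram to T(s).

Step 1: apply the feedback formula to A1, A2, giving (-s - 2)/(2*s^3 + 7*s^2 + 5*s - 1)
Step 2: parallel reduction of [A1/(1+A1*A2)], A3, A4, giving the overall T(s)

Answer: (-8*s^5 - 26*s^4 - 27*s^3 - 37*s^2 - 31*s + 7)/(8*s^5 + 34*s^4 + 39*s^3 + 4*s^2 - 8*s + 1)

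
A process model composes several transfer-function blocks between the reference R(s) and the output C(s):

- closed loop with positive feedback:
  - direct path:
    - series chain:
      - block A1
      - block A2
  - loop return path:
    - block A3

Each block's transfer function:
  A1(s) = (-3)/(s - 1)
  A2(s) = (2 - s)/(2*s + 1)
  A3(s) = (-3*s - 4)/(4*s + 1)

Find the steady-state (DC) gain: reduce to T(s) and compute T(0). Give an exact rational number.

(1) combine A1, A2 in series: (3*s - 6)/(2*s^2 - s - 1)
(2) apply the feedback formula to (A1*A2), A3: (12*s^2 - 21*s - 6)/(8*s^3 + 7*s^2 - 11*s - 25)
DC gain: substitute s = 0 into T(s) from step 2: T(0) = -6/(-25) = 6/25.

Answer: 6/25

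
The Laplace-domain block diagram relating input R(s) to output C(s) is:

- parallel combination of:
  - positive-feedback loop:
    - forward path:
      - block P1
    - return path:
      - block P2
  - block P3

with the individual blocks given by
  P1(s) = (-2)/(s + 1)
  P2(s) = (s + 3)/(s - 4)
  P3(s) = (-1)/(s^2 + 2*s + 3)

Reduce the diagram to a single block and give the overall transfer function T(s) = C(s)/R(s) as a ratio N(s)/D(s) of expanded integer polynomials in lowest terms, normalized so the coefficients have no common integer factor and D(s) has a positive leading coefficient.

Answer: (-2*s^3 + 3*s^2 + 11*s + 22)/(s^4 + s^3 + 3*s^2 + s + 6)

Working:
Step 1 - apply the feedback formula to P1, P2 -> (8 - 2*s)/(s^2 - s + 2)
Step 2 - reduce the parallel group [P1/(1-P1*P2)], P3: this yields T(s), and no further normalization is needed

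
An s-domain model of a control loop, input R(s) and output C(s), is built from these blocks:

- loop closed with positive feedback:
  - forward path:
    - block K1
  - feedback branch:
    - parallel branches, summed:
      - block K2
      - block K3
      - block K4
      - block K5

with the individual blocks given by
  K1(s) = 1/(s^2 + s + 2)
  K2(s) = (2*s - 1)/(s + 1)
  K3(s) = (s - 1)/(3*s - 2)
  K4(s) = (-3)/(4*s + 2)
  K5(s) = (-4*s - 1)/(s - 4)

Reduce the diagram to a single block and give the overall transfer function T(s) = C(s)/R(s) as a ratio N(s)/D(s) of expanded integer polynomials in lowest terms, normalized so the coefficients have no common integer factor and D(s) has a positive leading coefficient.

The answer is (12*s^4 - 38*s^3 - 46*s^2 + 20*s + 16)/(12*s^6 - 26*s^5 - 40*s^4 + 85*s^3 - 149*s^2 - 26*s + 60).

Reasoning:
Step 1: parallel reduction of K2, K3, K4, K5: (-20*s^4 - 187*s^3 + 93*s^2 + 82*s - 28)/(12*s^4 - 38*s^3 - 46*s^2 + 20*s + 16)
Step 2: close the feedback loop around K1, (K2+K3+K4+K5), which is the overall transfer function T(s) = C(s)/R(s) in lowest terms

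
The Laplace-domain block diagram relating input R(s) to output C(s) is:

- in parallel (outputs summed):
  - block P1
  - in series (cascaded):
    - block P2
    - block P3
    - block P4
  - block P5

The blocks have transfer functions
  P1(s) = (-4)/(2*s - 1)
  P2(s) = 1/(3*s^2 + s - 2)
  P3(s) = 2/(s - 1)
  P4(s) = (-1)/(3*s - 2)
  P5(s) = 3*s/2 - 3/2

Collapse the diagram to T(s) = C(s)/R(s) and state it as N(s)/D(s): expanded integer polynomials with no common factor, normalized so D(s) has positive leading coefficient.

1. combine P2, P3, P4 in series, giving (-2)/(9*s^4 - 12*s^3 - 5*s^2 + 12*s - 4)
2. sum the parallel branches P1, (P2*P3*P4), P5: this yields T(s), and no further normalization is needed

Hence the answer: (54*s^6 - 153*s^5 + 33*s^4 + 177*s^3 - 107*s^2 - 32*s + 24)/(36*s^5 - 66*s^4 + 4*s^3 + 58*s^2 - 40*s + 8)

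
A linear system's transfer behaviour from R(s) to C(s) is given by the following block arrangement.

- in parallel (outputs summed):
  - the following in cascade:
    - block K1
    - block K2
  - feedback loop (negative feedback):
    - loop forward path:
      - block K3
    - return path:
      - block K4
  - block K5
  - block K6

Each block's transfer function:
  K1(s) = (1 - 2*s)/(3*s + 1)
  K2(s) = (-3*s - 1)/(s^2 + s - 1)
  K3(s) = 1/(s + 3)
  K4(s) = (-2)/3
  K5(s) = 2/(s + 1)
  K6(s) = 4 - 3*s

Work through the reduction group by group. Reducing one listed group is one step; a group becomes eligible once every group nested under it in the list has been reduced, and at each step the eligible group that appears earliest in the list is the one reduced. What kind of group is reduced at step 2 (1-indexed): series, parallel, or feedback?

Step 1. combine K1, K2 in series
Step 2. close the feedback loop around K3, K4
Step 3. parallel reduction of (K1*K2), [K3/(1+K3*K4)], K5, K6
Step 2: feedback.

Answer: feedback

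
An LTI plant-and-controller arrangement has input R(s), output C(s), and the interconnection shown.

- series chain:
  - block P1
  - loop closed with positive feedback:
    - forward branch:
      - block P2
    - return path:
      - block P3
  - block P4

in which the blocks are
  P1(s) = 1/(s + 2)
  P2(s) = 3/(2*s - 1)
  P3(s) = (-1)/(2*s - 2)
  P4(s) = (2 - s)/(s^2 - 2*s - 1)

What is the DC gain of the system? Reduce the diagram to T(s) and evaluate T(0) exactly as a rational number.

Answer: 6/5

Working:
Step 1 - close the feedback loop around P2, P3 -> (6*s - 6)/(4*s^2 - 6*s + 5)
Step 2 - multiply P1, [P2/(1-P2*P3)], P4 (series) -> (-6*s^2 + 18*s - 12)/(4*s^5 - 6*s^4 - 15*s^3 + 22*s^2 - 13*s - 10)
Evaluating the step-2 result (the overall T(s)) at s = 0 gives T(0) = -12/(-10) = 6/5.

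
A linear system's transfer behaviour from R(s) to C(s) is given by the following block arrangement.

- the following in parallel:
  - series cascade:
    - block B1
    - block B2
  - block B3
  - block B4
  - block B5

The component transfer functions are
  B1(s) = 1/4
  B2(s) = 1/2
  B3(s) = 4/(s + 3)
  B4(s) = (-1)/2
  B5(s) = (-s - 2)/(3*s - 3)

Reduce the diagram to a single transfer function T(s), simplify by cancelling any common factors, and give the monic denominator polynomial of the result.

1. cascade B1, B2: 1/8
2. reduce the parallel group (B1*B2), B3, B4, B5: (-17*s^2 + 38*s - 117)/(24*s^2 + 48*s - 72)
T(s) is the step-2 result (common factors already cancelled). Leading coefficient of the denominator: 24. Divide through by 24 for the monic polynomial.

Answer: s^2 + 2*s - 3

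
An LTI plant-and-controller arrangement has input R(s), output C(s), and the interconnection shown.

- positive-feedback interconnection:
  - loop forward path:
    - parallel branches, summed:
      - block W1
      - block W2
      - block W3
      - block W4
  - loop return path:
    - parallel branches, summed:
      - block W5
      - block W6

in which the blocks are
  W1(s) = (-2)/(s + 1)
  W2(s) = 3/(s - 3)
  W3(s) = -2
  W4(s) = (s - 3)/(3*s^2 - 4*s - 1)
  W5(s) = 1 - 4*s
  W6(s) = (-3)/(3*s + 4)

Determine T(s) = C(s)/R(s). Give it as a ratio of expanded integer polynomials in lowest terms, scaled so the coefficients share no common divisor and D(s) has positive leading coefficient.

Step 1: reduce the parallel group W1, W2, W3, W4, giving (-6*s^4 + 24*s^3 + 22*s^2 - 62*s - 6)/(3*s^4 - 10*s^3 - 2*s^2 + 14*s + 3)
Step 2: combine W5, W6 in parallel, giving (-12*s^2 - 13*s + 1)/(3*s + 4)
Step 3: collapse the loop ((W1+W2+W3+W4) forward, (W5+W6) return): this yields T(s), and no further normalization is needed

Answer: (18*s^5 - 48*s^4 - 162*s^3 + 98*s^2 + 266*s + 24)/(72*s^6 - 219*s^5 - 564*s^4 + 528*s^3 + 866*s^2 - 49*s - 18)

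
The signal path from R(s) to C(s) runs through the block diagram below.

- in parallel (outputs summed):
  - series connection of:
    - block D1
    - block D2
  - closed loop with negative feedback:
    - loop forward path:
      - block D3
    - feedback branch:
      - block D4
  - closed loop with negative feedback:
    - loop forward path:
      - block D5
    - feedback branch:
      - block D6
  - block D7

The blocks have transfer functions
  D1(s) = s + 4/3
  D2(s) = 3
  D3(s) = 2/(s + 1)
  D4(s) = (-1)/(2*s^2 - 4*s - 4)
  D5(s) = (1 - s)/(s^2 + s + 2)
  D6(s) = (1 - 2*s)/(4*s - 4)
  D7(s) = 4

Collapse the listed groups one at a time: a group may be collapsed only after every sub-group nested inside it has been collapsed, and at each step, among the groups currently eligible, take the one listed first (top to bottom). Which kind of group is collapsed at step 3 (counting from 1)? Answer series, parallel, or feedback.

Reducing step by step:

Step 1: series reduction of D1, D2
Step 2: feedback reduction of D3, D4
Step 3: collapse the loop (D5 forward, D6 return)
Step 4: add (D1*D2), [D3/(1+D3*D4)], [D5/(1+D5*D6)], D7 (parallel)
So the answer for step 3 is feedback.

Answer: feedback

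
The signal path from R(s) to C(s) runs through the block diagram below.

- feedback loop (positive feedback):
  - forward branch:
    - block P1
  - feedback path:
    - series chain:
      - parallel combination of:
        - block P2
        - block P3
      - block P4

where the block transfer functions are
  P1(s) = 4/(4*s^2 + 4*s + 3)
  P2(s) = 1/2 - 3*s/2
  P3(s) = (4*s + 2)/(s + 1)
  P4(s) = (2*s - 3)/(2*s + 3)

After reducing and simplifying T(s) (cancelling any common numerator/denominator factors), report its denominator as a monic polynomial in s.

First reduce the diagram to T(s).

1. sum the parallel branches P2, P3, giving (-3*s^2 + 6*s + 5)/(2*s + 2)
2. combine (P2+P3), P4 in series, giving (-6*s^3 + 21*s^2 - 8*s - 15)/(4*s^2 + 10*s + 6)
3. close the feedback loop around P1, ((P2+P3)*P4), giving (8*s^2 + 20*s + 12)/(8*s^4 + 40*s^3 - 4*s^2 + 43*s + 39)
Step 3 gives the fully reduced T(s), with no common factor left to cancel. The denominator's leading coefficient is 8, so divide each of its coefficients by 8 to get the monic form.

Answer: s^4 + 5*s^3 - s^2/2 + 43*s/8 + 39/8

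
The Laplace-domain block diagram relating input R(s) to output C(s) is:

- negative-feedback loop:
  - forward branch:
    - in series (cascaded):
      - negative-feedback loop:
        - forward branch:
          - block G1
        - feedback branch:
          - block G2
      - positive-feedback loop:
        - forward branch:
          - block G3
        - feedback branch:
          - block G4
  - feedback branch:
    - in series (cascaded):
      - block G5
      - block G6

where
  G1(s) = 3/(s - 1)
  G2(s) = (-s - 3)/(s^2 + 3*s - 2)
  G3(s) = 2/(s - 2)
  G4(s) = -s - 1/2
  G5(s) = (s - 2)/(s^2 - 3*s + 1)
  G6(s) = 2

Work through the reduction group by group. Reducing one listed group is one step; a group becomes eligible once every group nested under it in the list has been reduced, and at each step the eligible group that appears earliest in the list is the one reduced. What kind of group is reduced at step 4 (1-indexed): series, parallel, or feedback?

(1) apply the feedback formula to G1, G2
(2) apply the feedback formula to G3, G4
(3) combine [G1/(1+G1*G2)], [G3/(1-G3*G4)] in series
(4) reduce the series chain G5, G6
(5) close the feedback loop around ([G1/(1+G1*G2)]*[G3/(1-G3*G4)]), (G5*G6)
So the answer for step 4 is series.

Final answer: series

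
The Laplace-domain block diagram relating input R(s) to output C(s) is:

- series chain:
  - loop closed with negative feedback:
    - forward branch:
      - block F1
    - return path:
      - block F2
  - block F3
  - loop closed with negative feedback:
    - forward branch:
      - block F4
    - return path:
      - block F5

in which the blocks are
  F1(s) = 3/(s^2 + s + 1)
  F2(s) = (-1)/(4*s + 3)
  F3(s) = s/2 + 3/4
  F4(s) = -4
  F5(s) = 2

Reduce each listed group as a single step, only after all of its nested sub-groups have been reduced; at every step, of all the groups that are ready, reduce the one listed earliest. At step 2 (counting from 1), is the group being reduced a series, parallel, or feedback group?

Answer: feedback

Working:
Step 1: close the feedback loop around F1, F2
Step 2: reduce the feedback loop with forward F4 and return F5
Step 3: combine [F1/(1+F1*F2)], F3, [F4/(1+F4*F5)] in series
Step 2: feedback.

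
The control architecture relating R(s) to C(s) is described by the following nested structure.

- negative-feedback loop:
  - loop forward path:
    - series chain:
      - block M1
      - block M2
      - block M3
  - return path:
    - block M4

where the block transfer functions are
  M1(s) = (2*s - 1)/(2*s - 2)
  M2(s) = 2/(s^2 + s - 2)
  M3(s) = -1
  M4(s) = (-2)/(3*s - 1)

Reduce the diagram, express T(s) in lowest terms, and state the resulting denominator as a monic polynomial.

1. series reduction of M1, M2, M3 = (1 - 2*s)/(s^3 - 3*s + 2)
2. collapse the loop ((M1*M2*M3) forward, M4 return) = (-6*s^2 + 5*s - 1)/(3*s^4 - s^3 - 9*s^2 + 13*s - 4)
No further cancellation is possible in the step-2 result, so that is T(s). Its denominator becomes monic after dividing by the leading coefficient 3.

Hence the answer: s^4 - s^3/3 - 3*s^2 + 13*s/3 - 4/3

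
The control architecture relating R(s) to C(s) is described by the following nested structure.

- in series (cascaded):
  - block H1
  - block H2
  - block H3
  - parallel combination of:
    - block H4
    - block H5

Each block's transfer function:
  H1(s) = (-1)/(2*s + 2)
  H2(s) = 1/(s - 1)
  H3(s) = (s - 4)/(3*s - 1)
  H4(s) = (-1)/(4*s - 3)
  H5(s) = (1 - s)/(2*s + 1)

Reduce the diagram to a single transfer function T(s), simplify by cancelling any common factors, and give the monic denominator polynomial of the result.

Answer: s^5 - 7*s^4/12 - 31*s^3/24 + 17*s^2/24 + 7*s/24 - 1/8

Working:
[1] parallel reduction of H4, H5 gives (-4*s^2 + 5*s - 4)/(8*s^2 - 2*s - 3)
[2] multiply H1, H2, H3, (H4+H5) (series) gives (4*s^3 - 21*s^2 + 24*s - 16)/(48*s^5 - 28*s^4 - 62*s^3 + 34*s^2 + 14*s - 6)
That last expression is T(s), already simplified. Scaling its denominator by 1/48 (the reciprocal of the leading coefficient) yields the monic denominator.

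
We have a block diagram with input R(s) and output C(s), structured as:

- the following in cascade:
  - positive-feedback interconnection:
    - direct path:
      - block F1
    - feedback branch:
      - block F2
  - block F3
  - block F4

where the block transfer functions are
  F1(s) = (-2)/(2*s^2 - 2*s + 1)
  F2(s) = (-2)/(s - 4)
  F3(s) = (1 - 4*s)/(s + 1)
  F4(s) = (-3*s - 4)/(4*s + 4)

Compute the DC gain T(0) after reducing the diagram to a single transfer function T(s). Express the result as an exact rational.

1. apply the feedback formula to F1, F2; result (8 - 2*s)/(2*s^3 - 10*s^2 + 9*s - 8)
2. multiply [F1/(1-F1*F2)], F3, F4 (series); result (-12*s^3 + 35*s^2 + 56*s - 16)/(4*s^5 - 12*s^4 - 18*s^3 - 14*s - 16)
DC gain: substitute s = 0 into T(s) from step 2: T(0) = -16/(-16) = 1.

Therefore the answer is 1.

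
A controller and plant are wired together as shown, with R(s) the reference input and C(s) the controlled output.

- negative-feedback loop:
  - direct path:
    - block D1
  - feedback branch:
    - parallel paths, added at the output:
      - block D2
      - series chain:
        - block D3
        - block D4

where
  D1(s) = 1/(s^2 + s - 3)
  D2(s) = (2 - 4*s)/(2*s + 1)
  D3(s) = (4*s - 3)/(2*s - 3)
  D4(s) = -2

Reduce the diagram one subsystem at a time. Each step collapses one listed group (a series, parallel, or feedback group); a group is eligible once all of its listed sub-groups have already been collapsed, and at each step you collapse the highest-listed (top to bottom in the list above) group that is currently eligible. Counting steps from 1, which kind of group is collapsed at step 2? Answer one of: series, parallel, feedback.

[1] multiply D3, D4 (series)
[2] parallel reduction of D2, (D3*D4)
[3] collapse the loop (D1 forward, (D2+(D3*D4)) return)
At step 2 the group reduced is parallel.

Hence the answer: parallel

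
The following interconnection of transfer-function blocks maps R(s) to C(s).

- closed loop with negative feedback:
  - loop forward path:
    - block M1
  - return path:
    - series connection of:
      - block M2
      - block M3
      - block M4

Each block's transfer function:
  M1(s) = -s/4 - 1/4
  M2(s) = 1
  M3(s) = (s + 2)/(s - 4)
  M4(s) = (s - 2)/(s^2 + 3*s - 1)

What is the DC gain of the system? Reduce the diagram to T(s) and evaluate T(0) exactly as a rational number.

The answer is -1/5.

Reasoning:
Step 1: series reduction of M2, M3, M4 gives (s^2 - 4)/(s^3 - s^2 - 13*s + 4)
Step 2: collapse the loop (M1 forward, (M2*M3*M4) return) gives (-s^4 + 14*s^2 + 9*s - 4)/(3*s^3 - 5*s^2 - 48*s + 20)
That last expression is T(s); at s = 0 only the constant terms survive, so T(0) = -4/20 = -1/5.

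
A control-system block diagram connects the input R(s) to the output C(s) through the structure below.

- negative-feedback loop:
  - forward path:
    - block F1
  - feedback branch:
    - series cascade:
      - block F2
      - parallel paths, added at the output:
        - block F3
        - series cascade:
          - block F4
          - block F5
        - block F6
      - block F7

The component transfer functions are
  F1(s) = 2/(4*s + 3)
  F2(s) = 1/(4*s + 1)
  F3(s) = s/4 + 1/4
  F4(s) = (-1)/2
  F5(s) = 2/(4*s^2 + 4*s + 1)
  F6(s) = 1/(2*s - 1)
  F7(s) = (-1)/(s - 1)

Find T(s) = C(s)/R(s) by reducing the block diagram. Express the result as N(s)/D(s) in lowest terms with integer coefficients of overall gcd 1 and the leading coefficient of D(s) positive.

Step 1. multiply F4, F5 (series): (-1)/(4*s^2 + 4*s + 1)
Step 2. add F3, (F4*F5), F6 (parallel): (8*s^4 + 12*s^3 + 18*s^2 + 5*s + 7)/(32*s^3 + 16*s^2 - 8*s - 4)
Step 3. cascade F2, (F3+(F4*F5)+F6), F7: (-8*s^4 - 12*s^3 - 18*s^2 - 5*s - 7)/(128*s^5 - 32*s^4 - 112*s^3 - 8*s^2 + 20*s + 4)
Step 4. apply the feedback formula to F1, (F2*(F3+(F4*F5)+F6)*F7) - this is the overall T(s), already in the required normalized form

Therefore the answer is (128*s^5 - 32*s^4 - 112*s^3 - 8*s^2 + 20*s + 4)/(256*s^6 + 128*s^5 - 280*s^4 - 196*s^3 + 10*s^2 + 33*s - 1).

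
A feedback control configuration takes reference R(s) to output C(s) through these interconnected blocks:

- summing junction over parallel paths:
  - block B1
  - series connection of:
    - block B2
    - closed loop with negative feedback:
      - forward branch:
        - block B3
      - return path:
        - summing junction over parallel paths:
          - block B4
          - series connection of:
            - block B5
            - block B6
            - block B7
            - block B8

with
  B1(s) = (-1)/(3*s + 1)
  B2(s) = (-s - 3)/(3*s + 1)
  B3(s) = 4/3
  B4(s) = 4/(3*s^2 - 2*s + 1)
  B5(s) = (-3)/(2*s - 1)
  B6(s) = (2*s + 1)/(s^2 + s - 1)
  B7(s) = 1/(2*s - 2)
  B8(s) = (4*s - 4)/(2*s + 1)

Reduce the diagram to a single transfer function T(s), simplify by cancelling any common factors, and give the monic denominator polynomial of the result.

(1) reduce the series chain B5, B6, B7, B8 -> (-6)/(2*s^3 + s^2 - 3*s + 1)
(2) reduce the parallel group B4, (B5*B6*B7*B8) -> (8*s^3 - 14*s^2 - 2)/(6*s^5 - s^4 - 9*s^3 + 10*s^2 - 5*s + 1)
(3) apply the feedback formula to B3, (B4+(B5*B6*B7*B8)) -> (24*s^5 - 4*s^4 - 36*s^3 + 40*s^2 - 20*s + 4)/(18*s^5 - 3*s^4 + 5*s^3 - 26*s^2 - 15*s - 5)
(4) combine B2, [B3/(1+B3*(B4+(B5*B6*B7*B8)))] in series -> (-24*s^6 - 68*s^5 + 48*s^4 + 68*s^3 - 100*s^2 + 56*s - 12)/(54*s^6 + 9*s^5 + 12*s^4 - 73*s^3 - 71*s^2 - 30*s - 5)
(5) add B1, (B2*[B3/(1+B3*(B4+(B5*B6*B7*B8)))]) (parallel) -> (-24*s^6 - 86*s^5 + 51*s^4 + 63*s^3 - 74*s^2 + 71*s - 7)/(54*s^6 + 9*s^5 + 12*s^4 - 73*s^3 - 71*s^2 - 30*s - 5)
T(s) is the step-5 result (common factors already cancelled). Leading coefficient of the denominator: 54. Divide through by 54 for the monic polynomial.

Final answer: s^6 + s^5/6 + 2*s^4/9 - 73*s^3/54 - 71*s^2/54 - 5*s/9 - 5/54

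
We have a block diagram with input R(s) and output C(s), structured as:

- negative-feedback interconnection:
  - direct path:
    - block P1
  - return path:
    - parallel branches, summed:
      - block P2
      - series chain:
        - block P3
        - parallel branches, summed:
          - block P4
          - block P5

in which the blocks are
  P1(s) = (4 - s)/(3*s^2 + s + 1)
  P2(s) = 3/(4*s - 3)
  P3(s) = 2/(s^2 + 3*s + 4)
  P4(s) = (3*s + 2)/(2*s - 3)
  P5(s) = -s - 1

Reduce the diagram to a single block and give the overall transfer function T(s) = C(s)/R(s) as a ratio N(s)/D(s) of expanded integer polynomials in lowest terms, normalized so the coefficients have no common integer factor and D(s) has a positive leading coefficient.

Reducing step by step:

Step 1. sum the parallel branches P4, P5, giving (-2*s^2 + 4*s + 5)/(2*s - 3)
Step 2. combine P3, (P4+P5) in series, giving (-4*s^2 + 8*s + 10)/(2*s^3 + 3*s^2 - s - 12)
Step 3. sum the parallel branches P2, (P3*(P4+P5)), giving (-10*s^3 + 53*s^2 + 13*s - 66)/(8*s^4 + 6*s^3 - 13*s^2 - 45*s + 36)
Step 4. collapse the loop (P1 forward, (P2+(P3*(P4+P5))) return); the result is T(s) itself (integer coefficients, no common factor, positive leading denominator coefficient)

Answer: (-8*s^5 + 26*s^4 + 37*s^3 - 7*s^2 - 216*s + 144)/(24*s^6 + 26*s^5 - 15*s^4 - 235*s^3 + 249*s^2 + 109*s - 228)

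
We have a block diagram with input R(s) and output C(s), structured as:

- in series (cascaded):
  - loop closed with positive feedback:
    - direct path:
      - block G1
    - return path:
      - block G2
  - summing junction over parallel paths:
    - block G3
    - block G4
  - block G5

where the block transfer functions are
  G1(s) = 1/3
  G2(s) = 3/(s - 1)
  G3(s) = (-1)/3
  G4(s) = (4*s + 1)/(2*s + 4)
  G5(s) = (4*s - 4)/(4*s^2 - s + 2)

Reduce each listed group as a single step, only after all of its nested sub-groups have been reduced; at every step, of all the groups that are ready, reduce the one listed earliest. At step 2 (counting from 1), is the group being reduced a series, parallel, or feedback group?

Step 1. apply the feedback formula to G1, G2
Step 2. reduce the parallel group G3, G4
Step 3. reduce the series chain [G1/(1-G1*G2)], (G3+G4), G5
Step 2 collapses a parallel group.

Final answer: parallel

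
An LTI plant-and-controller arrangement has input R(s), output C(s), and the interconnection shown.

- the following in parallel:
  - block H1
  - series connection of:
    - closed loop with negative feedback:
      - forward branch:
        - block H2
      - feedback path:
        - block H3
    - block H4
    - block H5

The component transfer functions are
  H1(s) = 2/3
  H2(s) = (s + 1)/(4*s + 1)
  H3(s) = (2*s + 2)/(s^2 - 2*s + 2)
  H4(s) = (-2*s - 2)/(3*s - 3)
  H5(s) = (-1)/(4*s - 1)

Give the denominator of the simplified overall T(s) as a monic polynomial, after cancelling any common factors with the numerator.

The answer is s^5 - 5*s^4/2 + 69*s^3/16 - 39*s^2/16 - 5*s/8 + 1/4.

Reasoning:
Step 1. close the feedback loop around H2, H3, giving (s^3 - s^2 + 2)/(4*s^3 - 5*s^2 + 10*s + 4)
Step 2. series reduction of [H2/(1+H2*H3)], H4, H5, giving (2*s^4 - 2*s^2 + 4*s + 4)/(48*s^5 - 120*s^4 + 207*s^3 - 117*s^2 - 30*s + 12)
Step 3. reduce the parallel group H1, ([H2/(1+H2*H3)]*H4*H5), giving (32*s^5 - 78*s^4 + 138*s^3 - 80*s^2 - 16*s + 12)/(48*s^5 - 120*s^4 + 207*s^3 - 117*s^2 - 30*s + 12)
T(s) is the step-3 result (common factors already cancelled). Leading coefficient of the denominator: 48. Divide through by 48 for the monic polynomial.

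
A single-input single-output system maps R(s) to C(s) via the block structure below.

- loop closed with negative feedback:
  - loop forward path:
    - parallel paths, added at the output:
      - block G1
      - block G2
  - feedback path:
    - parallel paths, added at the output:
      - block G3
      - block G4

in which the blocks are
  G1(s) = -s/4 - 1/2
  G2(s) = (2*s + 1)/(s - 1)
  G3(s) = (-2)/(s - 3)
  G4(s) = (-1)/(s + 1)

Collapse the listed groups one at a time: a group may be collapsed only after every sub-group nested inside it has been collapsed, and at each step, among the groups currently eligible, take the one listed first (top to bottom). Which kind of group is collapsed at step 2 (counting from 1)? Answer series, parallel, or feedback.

Step 1. combine G1, G2 in parallel
Step 2. add G3, G4 (parallel)
Step 3. close the feedback loop around (G1+G2), (G3+G4)
At step 2 the group reduced is parallel.

Therefore the answer is parallel.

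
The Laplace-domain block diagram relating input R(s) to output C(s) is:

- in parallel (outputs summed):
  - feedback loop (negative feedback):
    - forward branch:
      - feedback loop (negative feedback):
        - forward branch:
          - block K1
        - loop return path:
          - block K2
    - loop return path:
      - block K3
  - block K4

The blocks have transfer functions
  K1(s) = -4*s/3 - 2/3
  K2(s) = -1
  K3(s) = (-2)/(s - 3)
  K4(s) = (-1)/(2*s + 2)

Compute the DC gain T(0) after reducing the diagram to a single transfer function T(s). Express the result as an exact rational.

Answer: -23/22

Working:
1. apply the feedback formula to K1, K2: (-4*s - 2)/(4*s + 5)
2. close the feedback loop around [K1/(1+K1*K2)], K3: (-4*s^2 + 10*s + 6)/(4*s^2 + s - 11)
3. combine [[K1/(1+K1*K2)]/(1+[K1/(1+K1*K2)]*K3)], K4 in parallel: (-8*s^3 + 8*s^2 + 31*s + 23)/(8*s^3 + 10*s^2 - 20*s - 22)
The step-3 result is T(s). Setting s = 0: T(0) = 23/(-22) = -23/22.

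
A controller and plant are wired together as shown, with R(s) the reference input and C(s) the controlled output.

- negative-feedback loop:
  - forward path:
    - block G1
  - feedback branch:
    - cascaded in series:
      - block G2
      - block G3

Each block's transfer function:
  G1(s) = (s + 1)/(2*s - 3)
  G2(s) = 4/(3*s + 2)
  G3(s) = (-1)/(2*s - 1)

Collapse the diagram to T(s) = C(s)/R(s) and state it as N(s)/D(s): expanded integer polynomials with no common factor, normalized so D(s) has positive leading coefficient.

Step 1: series reduction of G2, G3 gives (-4)/(6*s^2 + s - 2)
Step 2: feedback reduction of G1, (G2*G3), which is the overall transfer function T(s) = C(s)/R(s) in lowest terms

Therefore the answer is (6*s^3 + 7*s^2 - s - 2)/(12*s^3 - 16*s^2 - 11*s + 2).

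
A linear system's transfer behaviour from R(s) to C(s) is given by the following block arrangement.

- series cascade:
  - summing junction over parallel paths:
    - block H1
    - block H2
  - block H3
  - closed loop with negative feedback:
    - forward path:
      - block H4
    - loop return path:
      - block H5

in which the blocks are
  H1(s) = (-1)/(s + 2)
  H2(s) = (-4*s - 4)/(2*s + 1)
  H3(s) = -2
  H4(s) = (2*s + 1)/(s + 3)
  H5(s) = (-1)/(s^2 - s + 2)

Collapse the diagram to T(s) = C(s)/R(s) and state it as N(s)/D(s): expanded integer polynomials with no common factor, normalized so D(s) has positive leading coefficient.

Step 1 - sum the parallel branches H1, H2 = (-4*s^2 - 14*s - 9)/(2*s^2 + 5*s + 2)
Step 2 - apply the feedback formula to H4, H5 = (2*s^3 - s^2 + 3*s + 2)/(s^3 + 2*s^2 - 3*s + 5)
Step 3 - reduce the series chain (H1+H2), H3, [H4/(1+H4*H5)]: this yields T(s), and no further normalization is needed

Hence the answer: (8*s^4 + 20*s^3 + 6*s^2 + 38*s + 36)/(s^4 + 4*s^3 + s^2 - s + 10)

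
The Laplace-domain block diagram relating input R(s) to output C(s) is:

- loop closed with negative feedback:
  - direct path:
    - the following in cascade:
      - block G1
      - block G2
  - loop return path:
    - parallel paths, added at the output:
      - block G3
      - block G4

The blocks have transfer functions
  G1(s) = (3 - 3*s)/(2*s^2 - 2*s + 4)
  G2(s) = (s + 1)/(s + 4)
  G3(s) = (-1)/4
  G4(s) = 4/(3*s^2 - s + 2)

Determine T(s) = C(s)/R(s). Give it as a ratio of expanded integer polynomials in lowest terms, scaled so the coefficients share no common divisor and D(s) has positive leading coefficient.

Answer: (-36*s^4 + 12*s^3 + 12*s^2 - 12*s + 24)/(24*s^5 + 73*s^4 - 59*s^3 + 205*s^2 - 93*s + 170)

Working:
Step 1: combine G1, G2 in series, giving (3 - 3*s^2)/(2*s^3 + 6*s^2 - 4*s + 16)
Step 2: add G3, G4 (parallel), giving (-3*s^2 + s + 14)/(12*s^2 - 4*s + 8)
Step 3: apply the feedback formula to (G1*G2), (G3+G4); the result is T(s) itself (integer coefficients, no common factor, positive leading denominator coefficient)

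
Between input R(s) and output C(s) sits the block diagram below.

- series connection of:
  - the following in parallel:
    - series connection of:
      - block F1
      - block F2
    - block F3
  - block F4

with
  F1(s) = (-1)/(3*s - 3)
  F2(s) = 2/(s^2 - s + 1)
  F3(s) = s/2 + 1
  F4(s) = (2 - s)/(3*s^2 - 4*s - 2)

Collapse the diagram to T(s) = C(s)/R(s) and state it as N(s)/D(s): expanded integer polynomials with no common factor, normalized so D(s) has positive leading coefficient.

Reducing step by step:

(1) reduce the series chain F1, F2, giving (-2)/(3*s^3 - 6*s^2 + 6*s - 3)
(2) add (F1*F2), F3 (parallel), giving (3*s^4 - 6*s^2 + 9*s - 10)/(6*s^3 - 12*s^2 + 12*s - 6)
(3) cascade ((F1*F2)+F3), F4 - this is the overall T(s), already in the required normalized form

Answer: (-3*s^5 + 6*s^4 + 6*s^3 - 21*s^2 + 28*s - 20)/(18*s^5 - 60*s^4 + 72*s^3 - 42*s^2 + 12)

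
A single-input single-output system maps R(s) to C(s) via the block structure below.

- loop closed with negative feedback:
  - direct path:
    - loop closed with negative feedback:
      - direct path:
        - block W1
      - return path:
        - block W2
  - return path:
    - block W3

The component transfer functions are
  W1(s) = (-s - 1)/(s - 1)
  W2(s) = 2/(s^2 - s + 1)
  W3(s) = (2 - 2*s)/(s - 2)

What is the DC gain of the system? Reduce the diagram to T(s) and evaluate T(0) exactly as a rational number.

1. feedback reduction of W1, W2 -> (-s^3 - 1)/(s^3 - 2*s^2 - 3)
2. feedback reduction of [W1/(1+W1*W2)], W3 -> (-s^4 + 2*s^3 - s + 2)/(3*s^4 - 6*s^3 + 4*s^2 - s + 4)
DC gain: substitute s = 0 into T(s) from step 2: T(0) = 2/4 = 1/2.

Hence the answer: 1/2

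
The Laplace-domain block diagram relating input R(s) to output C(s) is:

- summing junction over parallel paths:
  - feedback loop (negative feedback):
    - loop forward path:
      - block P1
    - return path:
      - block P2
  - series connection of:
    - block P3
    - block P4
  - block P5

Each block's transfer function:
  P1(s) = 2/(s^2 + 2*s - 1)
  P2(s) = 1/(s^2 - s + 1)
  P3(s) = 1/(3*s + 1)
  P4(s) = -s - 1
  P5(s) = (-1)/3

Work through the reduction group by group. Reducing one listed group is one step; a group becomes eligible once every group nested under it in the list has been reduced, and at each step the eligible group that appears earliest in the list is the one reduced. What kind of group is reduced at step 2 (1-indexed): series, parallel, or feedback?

Step 1. reduce the feedback loop with forward P1 and return P2
Step 2. reduce the series chain P3, P4
Step 3. parallel reduction of [P1/(1+P1*P2)], (P3*P4), P5
The group at step 2 is a series group.

Hence the answer: series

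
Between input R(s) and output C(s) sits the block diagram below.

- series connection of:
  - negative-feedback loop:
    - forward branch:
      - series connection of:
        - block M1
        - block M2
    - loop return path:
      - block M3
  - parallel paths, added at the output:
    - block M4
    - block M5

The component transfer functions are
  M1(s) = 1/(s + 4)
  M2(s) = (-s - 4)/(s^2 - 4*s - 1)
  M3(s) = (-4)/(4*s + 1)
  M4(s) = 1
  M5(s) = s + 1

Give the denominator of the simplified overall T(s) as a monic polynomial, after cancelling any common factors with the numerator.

Step 1 - cascade M1, M2 = (-1)/(s^2 - 4*s - 1)
Step 2 - feedback reduction of (M1*M2), M3 = (-4*s - 1)/(4*s^3 - 15*s^2 - 8*s + 3)
Step 3 - reduce the parallel group M4, M5 = s + 2
Step 4 - multiply [(M1*M2)/(1+(M1*M2)*M3)], (M4+M5) (series) = (-4*s^2 - 9*s - 2)/(4*s^3 - 15*s^2 - 8*s + 3)
T(s) is the step-4 result (common factors already cancelled). Leading coefficient of the denominator: 4. Divide through by 4 for the monic polynomial.

Therefore the answer is s^3 - 15*s^2/4 - 2*s + 3/4.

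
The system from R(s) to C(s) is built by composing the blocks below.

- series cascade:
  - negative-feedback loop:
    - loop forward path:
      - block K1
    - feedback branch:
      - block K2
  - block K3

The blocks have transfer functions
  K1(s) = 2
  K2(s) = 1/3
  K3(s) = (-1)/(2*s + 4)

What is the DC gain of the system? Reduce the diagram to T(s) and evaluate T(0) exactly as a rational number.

1. close the feedback loop around K1, K2; result 6/5
2. cascade [K1/(1+K1*K2)], K3; result (-3)/(5*s + 10)
Evaluating the step-2 result (the overall T(s)) at s = 0 gives T(0) = -3/10.

Hence the answer: -3/10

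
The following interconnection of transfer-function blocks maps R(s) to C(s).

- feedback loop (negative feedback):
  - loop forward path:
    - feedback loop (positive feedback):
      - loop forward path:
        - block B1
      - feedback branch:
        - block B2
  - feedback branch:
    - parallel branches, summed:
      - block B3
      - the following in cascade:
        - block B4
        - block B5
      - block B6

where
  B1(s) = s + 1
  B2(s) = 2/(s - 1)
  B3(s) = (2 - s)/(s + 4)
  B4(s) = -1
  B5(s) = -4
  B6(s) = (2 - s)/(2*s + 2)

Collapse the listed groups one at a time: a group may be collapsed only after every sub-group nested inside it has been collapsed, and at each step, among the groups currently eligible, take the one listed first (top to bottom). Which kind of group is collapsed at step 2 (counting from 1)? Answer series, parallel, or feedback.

(1) reduce the feedback loop with forward B1 and return B2
(2) reduce the series chain B4, B5
(3) sum the parallel branches B3, (B4*B5), B6
(4) feedback reduction of [B1/(1-B1*B2)], (B3+(B4*B5)+B6)
The group at step 2 is a series group.

Final answer: series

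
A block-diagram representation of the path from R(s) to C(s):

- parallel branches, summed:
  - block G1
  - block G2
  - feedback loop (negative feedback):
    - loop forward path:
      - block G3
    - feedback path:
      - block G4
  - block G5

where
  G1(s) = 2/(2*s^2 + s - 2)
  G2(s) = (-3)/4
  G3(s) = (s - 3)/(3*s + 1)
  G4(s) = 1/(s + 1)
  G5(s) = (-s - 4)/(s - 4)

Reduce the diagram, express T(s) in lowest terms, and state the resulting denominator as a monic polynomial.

First reduce the diagram to T(s).

(1) close the feedback loop around G3, G4 -> (s^2 - 2*s - 3)/(3*s^2 + 5*s - 2)
(2) reduce the parallel group G1, G2, [G3/(1+G3*G4)], G5 -> (-34*s^5 - 159*s^4 + 15*s^3 + 212*s^2 - 148*s - 48)/(24*s^5 - 44*s^4 - 228*s^3 + 32*s^2 + 208*s - 64)
The result of step 2 is T(s) in lowest terms. Its denominator has leading coefficient 24; dividing the denominator through by 24 makes it monic.

Answer: s^5 - 11*s^4/6 - 19*s^3/2 + 4*s^2/3 + 26*s/3 - 8/3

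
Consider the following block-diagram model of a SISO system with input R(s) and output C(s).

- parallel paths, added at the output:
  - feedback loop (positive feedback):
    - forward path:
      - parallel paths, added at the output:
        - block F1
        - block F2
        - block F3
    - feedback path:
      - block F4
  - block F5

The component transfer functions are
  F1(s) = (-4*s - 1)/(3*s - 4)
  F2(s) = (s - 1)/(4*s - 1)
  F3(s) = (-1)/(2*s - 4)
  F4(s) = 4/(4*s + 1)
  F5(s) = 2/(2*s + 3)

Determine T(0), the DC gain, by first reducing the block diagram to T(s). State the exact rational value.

Answer: 11/30

Working:
1. reduce the parallel group F1, F2, F3 = (-26*s^3 + 26*s^2 + 57*s - 24)/(24*s^3 - 86*s^2 + 84*s - 16)
2. collapse the loop ((F1+F2+F3) forward, F4 return) = (-104*s^4 + 78*s^3 + 254*s^2 - 39*s - 24)/(96*s^4 - 216*s^3 + 146*s^2 - 208*s + 80)
3. parallel reduction of [(F1+F2+F3)/(1-(F1+F2+F3)*F4)], F5 = (-208*s^5 + 36*s^4 + 310*s^3 + 976*s^2 - 581*s + 88)/(192*s^5 - 144*s^4 - 356*s^3 + 22*s^2 - 464*s + 240)
DC gain: substitute s = 0 into T(s) from step 3: T(0) = 88/240 = 11/30.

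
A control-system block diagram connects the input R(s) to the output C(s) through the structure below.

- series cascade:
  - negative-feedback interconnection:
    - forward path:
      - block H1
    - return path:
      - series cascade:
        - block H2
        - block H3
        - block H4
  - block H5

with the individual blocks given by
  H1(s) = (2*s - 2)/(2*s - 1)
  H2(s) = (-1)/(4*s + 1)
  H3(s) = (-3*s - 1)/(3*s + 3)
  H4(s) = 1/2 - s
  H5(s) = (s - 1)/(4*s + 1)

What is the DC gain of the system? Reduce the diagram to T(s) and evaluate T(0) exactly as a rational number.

Step 1. multiply H2, H3, H4 (series); result (-6*s^2 + s + 1)/(24*s^2 + 30*s + 6)
Step 2. apply the feedback formula to H1, (H2*H3*H4); result (24*s^3 + 6*s^2 - 24*s - 6)/(18*s^3 + 25*s^2 - 9*s - 4)
Step 3. series reduction of [H1/(1+H1*(H2*H3*H4))], H5; result (6*s^3 - 6*s^2 - 6*s + 6)/(18*s^3 + 25*s^2 - 9*s - 4)
Evaluating the step-3 result (the overall T(s)) at s = 0 gives T(0) = 6/(-4) = -3/2.

Therefore the answer is -3/2.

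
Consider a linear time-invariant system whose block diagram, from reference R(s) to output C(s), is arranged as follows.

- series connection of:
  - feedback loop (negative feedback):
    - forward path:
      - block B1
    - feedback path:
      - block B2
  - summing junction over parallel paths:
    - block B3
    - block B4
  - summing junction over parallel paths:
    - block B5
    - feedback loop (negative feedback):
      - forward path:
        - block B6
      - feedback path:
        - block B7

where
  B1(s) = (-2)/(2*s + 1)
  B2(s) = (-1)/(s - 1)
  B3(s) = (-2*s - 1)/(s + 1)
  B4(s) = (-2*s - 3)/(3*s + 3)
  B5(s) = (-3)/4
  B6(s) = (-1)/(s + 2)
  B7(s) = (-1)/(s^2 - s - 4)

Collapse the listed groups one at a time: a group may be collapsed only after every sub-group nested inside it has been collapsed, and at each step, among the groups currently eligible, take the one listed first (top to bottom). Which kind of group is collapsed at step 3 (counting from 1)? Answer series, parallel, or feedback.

Reducing step by step:

1. apply the feedback formula to B1, B2
2. sum the parallel branches B3, B4
3. reduce the feedback loop with forward B6 and return B7
4. sum the parallel branches B5, [B6/(1+B6*B7)]
5. reduce the series chain [B1/(1+B1*B2)], (B3+B4), (B5+[B6/(1+B6*B7)])
Step 3 collapses a feedback group.

Answer: feedback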